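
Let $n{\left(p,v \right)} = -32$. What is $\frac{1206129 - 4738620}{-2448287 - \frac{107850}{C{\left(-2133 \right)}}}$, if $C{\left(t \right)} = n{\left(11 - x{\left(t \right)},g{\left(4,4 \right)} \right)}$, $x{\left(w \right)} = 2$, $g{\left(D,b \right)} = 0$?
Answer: $\frac{56519856}{39118667} \approx 1.4448$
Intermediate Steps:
$C{\left(t \right)} = -32$
$\frac{1206129 - 4738620}{-2448287 - \frac{107850}{C{\left(-2133 \right)}}} = \frac{1206129 - 4738620}{-2448287 - \frac{107850}{-32}} = - \frac{3532491}{-2448287 - - \frac{53925}{16}} = - \frac{3532491}{-2448287 + \frac{53925}{16}} = - \frac{3532491}{- \frac{39118667}{16}} = \left(-3532491\right) \left(- \frac{16}{39118667}\right) = \frac{56519856}{39118667}$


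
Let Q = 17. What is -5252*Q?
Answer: -89284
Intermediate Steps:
-5252*Q = -5252*17 = -89284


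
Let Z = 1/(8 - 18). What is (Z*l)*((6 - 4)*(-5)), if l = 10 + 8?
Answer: 18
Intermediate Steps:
l = 18
Z = -1/10 (Z = 1/(-10) = -1/10 ≈ -0.10000)
(Z*l)*((6 - 4)*(-5)) = (-1/10*18)*((6 - 4)*(-5)) = -18*(-5)/5 = -9/5*(-10) = 18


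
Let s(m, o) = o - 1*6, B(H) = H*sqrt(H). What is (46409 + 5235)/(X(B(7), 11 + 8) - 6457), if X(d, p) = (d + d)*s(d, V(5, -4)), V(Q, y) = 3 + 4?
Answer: -333465308/41691477 - 723016*sqrt(7)/41691477 ≈ -8.0443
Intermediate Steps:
V(Q, y) = 7
B(H) = H**(3/2)
s(m, o) = -6 + o (s(m, o) = o - 6 = -6 + o)
X(d, p) = 2*d (X(d, p) = (d + d)*(-6 + 7) = (2*d)*1 = 2*d)
(46409 + 5235)/(X(B(7), 11 + 8) - 6457) = (46409 + 5235)/(2*7**(3/2) - 6457) = 51644/(2*(7*sqrt(7)) - 6457) = 51644/(14*sqrt(7) - 6457) = 51644/(-6457 + 14*sqrt(7))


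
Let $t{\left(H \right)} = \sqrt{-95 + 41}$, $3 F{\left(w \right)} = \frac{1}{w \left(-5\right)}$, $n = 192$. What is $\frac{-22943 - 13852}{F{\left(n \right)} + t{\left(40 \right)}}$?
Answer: $\frac{105969600 i}{i + 8640 \sqrt{6}} \approx 0.23659 + 5007.2 i$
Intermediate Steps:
$F{\left(w \right)} = - \frac{1}{15 w}$ ($F{\left(w \right)} = \frac{1}{3 w \left(-5\right)} = \frac{1}{3 \left(- 5 w\right)} = \frac{\left(- \frac{1}{5}\right) \frac{1}{w}}{3} = - \frac{1}{15 w}$)
$t{\left(H \right)} = 3 i \sqrt{6}$ ($t{\left(H \right)} = \sqrt{-54} = 3 i \sqrt{6}$)
$\frac{-22943 - 13852}{F{\left(n \right)} + t{\left(40 \right)}} = \frac{-22943 - 13852}{- \frac{1}{15 \cdot 192} + 3 i \sqrt{6}} = - \frac{36795}{\left(- \frac{1}{15}\right) \frac{1}{192} + 3 i \sqrt{6}} = - \frac{36795}{- \frac{1}{2880} + 3 i \sqrt{6}}$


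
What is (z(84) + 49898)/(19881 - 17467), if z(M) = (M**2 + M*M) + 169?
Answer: 64179/2414 ≈ 26.586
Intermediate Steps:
z(M) = 169 + 2*M**2 (z(M) = (M**2 + M**2) + 169 = 2*M**2 + 169 = 169 + 2*M**2)
(z(84) + 49898)/(19881 - 17467) = ((169 + 2*84**2) + 49898)/(19881 - 17467) = ((169 + 2*7056) + 49898)/2414 = ((169 + 14112) + 49898)*(1/2414) = (14281 + 49898)*(1/2414) = 64179*(1/2414) = 64179/2414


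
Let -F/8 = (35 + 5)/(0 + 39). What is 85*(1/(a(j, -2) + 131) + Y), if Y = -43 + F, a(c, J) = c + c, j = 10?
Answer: -25628180/5889 ≈ -4351.9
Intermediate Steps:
F = -320/39 (F = -8*(35 + 5)/(0 + 39) = -320/39 ≈ -8.2051)
a(c, J) = 2*c
Y = -1997/39 (Y = -43 - 320/39 = -1997/39 ≈ -51.205)
85*(1/(a(j, -2) + 131) + Y) = 85*(1/(2*10 + 131) - 1997/39) = 85*(1/(20 + 131) - 1997/39) = 85*(1/151 - 1997/39) = 85*(-301508/5889) = -25628180/5889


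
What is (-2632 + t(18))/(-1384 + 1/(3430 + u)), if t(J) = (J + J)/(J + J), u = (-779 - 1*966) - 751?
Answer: 819118/430885 ≈ 1.9010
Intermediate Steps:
u = -2496 (u = (-779 - 966) - 751 = -1745 - 751 = -2496)
t(J) = 1 (t(J) = (2*J)/((2*J)) = (2*J)*(1/(2*J)) = 1)
(-2632 + t(18))/(-1384 + 1/(3430 + u)) = (-2632 + 1)/(-1384 + 1/(3430 - 2496)) = -2631/(-1384 + 1/934) = -2631/(-1292655/934) = -2631*(-934/1292655) = 819118/430885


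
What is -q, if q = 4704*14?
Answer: -65856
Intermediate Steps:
q = 65856
-q = -1*65856 = -65856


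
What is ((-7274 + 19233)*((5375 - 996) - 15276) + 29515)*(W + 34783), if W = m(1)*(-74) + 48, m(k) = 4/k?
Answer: -4499485995780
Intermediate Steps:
W = -248 (W = (4/1)*(-74) + 48 = (4*1)*(-74) + 48 = 4*(-74) + 48 = -296 + 48 = -248)
((-7274 + 19233)*((5375 - 996) - 15276) + 29515)*(W + 34783) = ((-7274 + 19233)*((5375 - 996) - 15276) + 29515)*(-248 + 34783) = (11959*(4379 - 15276) + 29515)*34535 = (11959*(-10897) + 29515)*34535 = (-130317223 + 29515)*34535 = -130287708*34535 = -4499485995780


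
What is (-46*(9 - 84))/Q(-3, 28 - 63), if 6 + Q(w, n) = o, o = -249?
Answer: -230/17 ≈ -13.529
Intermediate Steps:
Q(w, n) = -255 (Q(w, n) = -6 - 249 = -255)
(-46*(9 - 84))/Q(-3, 28 - 63) = -46*(9 - 84)/(-255) = -46*(-75)*(-1/255) = 3450*(-1/255) = -230/17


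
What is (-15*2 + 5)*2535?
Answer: -63375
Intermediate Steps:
(-15*2 + 5)*2535 = (-3*10 + 5)*2535 = (-30 + 5)*2535 = -25*2535 = -63375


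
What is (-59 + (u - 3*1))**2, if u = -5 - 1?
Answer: 4624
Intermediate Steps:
u = -6
(-59 + (u - 3*1))**2 = (-59 + (-6 - 3*1))**2 = (-59 + (-6 - 3))**2 = (-59 - 9)**2 = (-68)**2 = 4624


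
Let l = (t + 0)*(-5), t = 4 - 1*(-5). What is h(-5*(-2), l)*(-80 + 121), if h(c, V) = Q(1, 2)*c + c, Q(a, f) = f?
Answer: 1230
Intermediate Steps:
t = 9 (t = 4 + 5 = 9)
l = -45 (l = (9 + 0)*(-5) = 9*(-5) = -45)
h(c, V) = 3*c (h(c, V) = 2*c + c = 3*c)
h(-5*(-2), l)*(-80 + 121) = (3*(-5*(-2)))*(-80 + 121) = (3*10)*41 = 30*41 = 1230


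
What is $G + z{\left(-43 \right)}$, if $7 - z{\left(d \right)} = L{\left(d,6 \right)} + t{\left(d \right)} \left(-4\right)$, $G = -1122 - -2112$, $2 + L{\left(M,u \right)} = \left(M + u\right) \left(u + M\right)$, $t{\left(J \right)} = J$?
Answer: $-542$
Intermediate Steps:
$L{\left(M,u \right)} = -2 + \left(M + u\right)^{2}$ ($L{\left(M,u \right)} = -2 + \left(M + u\right) \left(u + M\right) = -2 + \left(M + u\right) \left(M + u\right) = -2 + \left(M + u\right)^{2}$)
$G = 990$ ($G = -1122 + 2112 = 990$)
$z{\left(d \right)} = 9 - \left(6 + d\right)^{2} + 4 d$ ($z{\left(d \right)} = 7 - \left(\left(-2 + \left(d + 6\right)^{2}\right) + d \left(-4\right)\right) = 7 - \left(\left(-2 + \left(6 + d\right)^{2}\right) - 4 d\right) = 7 - \left(-2 + \left(6 + d\right)^{2} - 4 d\right) = 7 + \left(2 - \left(6 + d\right)^{2} + 4 d\right) = 9 - \left(6 + d\right)^{2} + 4 d$)
$G + z{\left(-43 \right)} = 990 + \left(9 - \left(6 - 43\right)^{2} + 4 \left(-43\right)\right) = 990 - 1532 = -542$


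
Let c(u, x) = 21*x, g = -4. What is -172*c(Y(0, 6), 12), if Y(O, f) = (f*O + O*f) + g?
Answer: -43344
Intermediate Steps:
Y(O, f) = -4 + 2*O*f (Y(O, f) = (f*O + O*f) - 4 = (O*f + O*f) - 4 = 2*O*f - 4 = -4 + 2*O*f)
-172*c(Y(0, 6), 12) = -3612*12 = -172*252 = -43344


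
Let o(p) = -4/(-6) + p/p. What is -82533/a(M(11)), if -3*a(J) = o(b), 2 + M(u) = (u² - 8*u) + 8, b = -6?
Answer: 742797/5 ≈ 1.4856e+5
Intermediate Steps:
M(u) = 6 + u² - 8*u (M(u) = -2 + ((u² - 8*u) + 8) = -2 + (8 + u² - 8*u) = 6 + u² - 8*u)
o(p) = 5/3 (o(p) = -4*(-⅙) + 1 = ⅔ + 1 = 5/3)
a(J) = -5/9 (a(J) = -⅓*5/3 = -5/9)
-82533/a(M(11)) = -82533/(-5/9) = -82533*(-9/5) = 742797/5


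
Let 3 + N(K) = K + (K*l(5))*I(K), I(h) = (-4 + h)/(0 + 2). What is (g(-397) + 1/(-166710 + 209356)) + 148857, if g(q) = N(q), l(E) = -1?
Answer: 1468269796/21323 ≈ 68859.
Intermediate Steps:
I(h) = -2 + h/2 (I(h) = (-4 + h)/2 = (-4 + h)*(½) = -2 + h/2)
N(K) = -3 + K - K*(-2 + K/2) (N(K) = -3 + (K + (K*(-1))*(-2 + K/2)) = -3 + (K + (-K)*(-2 + K/2)) = -3 + (K - K*(-2 + K/2)) = -3 + K - K*(-2 + K/2))
g(q) = -3 + 3*q - q²/2
(g(-397) + 1/(-166710 + 209356)) + 148857 = ((-3 + 3*(-397) - ½*(-397)²) + 1/(-166710 + 209356)) + 148857 = ((-3 - 1191 - ½*157609) + 1/42646) + 148857 = ((-3 - 1191 - 157609/2) + 1/42646) + 148857 = (-159997/2 + 1/42646) + 148857 = -1705808015/21323 + 148857 = 1468269796/21323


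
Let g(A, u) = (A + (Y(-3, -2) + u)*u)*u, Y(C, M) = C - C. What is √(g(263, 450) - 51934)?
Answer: 2*√22797854 ≈ 9549.4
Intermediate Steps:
Y(C, M) = 0
g(A, u) = u*(A + u²) (g(A, u) = (A + (0 + u)*u)*u = (A + u*u)*u = (A + u²)*u = u*(A + u²))
√(g(263, 450) - 51934) = √(450*(263 + 450²) - 51934) = √(450*(263 + 202500) - 51934) = √(450*202763 - 51934) = √(91243350 - 51934) = √91191416 = 2*√22797854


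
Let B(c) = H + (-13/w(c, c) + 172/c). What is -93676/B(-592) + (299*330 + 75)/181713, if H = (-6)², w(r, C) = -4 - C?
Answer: -61709527145083/23514086197 ≈ -2624.4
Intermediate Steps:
H = 36
B(c) = 36 - 13/(-4 - c) + 172/c (B(c) = 36 + (-13/(-4 - c) + 172/c) = 36 - 13/(-4 - c) + 172/c)
-93676/B(-592) + (299*330 + 75)/181713 = -93676*(-592*(4 - 592)/(688 + 36*(-592)² + 329*(-592))) + (299*330 + 75)/181713 = -93676*348096/(688 + 36*350464 - 194768) + (98670 + 75)*(1/181713) = -93676*348096/(688 + 12616704 - 194768) + 98745*(1/181713) = -93676/((-1/592*(-1/588)*12422624)) + 32915/60571 = -93676/388207/10878 + 32915/60571 = -93676*10878/388207 + 32915/60571 = -1019007528/388207 + 32915/60571 = -61709527145083/23514086197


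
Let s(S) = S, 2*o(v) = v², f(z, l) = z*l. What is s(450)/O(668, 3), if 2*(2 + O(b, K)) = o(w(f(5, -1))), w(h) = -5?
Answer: 1800/17 ≈ 105.88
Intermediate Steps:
f(z, l) = l*z
o(v) = v²/2
O(b, K) = 17/4 (O(b, K) = -2 + ((½)*(-5)²)/2 = -2 + ((½)*25)/2 = -2 + (½)*(25/2) = -2 + 25/4 = 17/4)
s(450)/O(668, 3) = 450/(17/4) = 450*(4/17) = 1800/17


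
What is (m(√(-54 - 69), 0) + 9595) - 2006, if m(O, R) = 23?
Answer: 7612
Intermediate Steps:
(m(√(-54 - 69), 0) + 9595) - 2006 = (23 + 9595) - 2006 = 9618 - 2006 = 7612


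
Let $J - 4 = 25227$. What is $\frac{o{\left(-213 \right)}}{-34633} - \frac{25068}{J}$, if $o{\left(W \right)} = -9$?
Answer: $- \frac{867952965}{873825223} \approx -0.99328$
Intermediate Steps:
$J = 25231$ ($J = 4 + 25227 = 25231$)
$\frac{o{\left(-213 \right)}}{-34633} - \frac{25068}{J} = - \frac{9}{-34633} - \frac{25068}{25231} = \left(-9\right) \left(- \frac{1}{34633}\right) - \frac{25068}{25231} = \frac{9}{34633} - \frac{25068}{25231} = - \frac{867952965}{873825223}$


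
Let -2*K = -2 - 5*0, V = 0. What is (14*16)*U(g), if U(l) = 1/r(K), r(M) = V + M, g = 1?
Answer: 224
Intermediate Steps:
K = 1 (K = -(-2 - 5*0)/2 = -(-2 + 0)/2 = -1/2*(-2) = 1)
r(M) = M (r(M) = 0 + M = M)
U(l) = 1 (U(l) = 1/1 = 1*1 = 1)
(14*16)*U(g) = (14*16)*1 = 224*1 = 224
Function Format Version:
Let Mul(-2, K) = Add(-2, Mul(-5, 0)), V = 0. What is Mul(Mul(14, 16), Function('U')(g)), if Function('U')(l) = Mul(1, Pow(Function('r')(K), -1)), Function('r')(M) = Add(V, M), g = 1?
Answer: 224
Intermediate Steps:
K = 1 (K = Mul(Rational(-1, 2), Add(-2, Mul(-5, 0))) = Mul(Rational(-1, 2), Add(-2, 0)) = Mul(Rational(-1, 2), -2) = 1)
Function('r')(M) = M (Function('r')(M) = Add(0, M) = M)
Function('U')(l) = 1 (Function('U')(l) = Mul(1, Pow(1, -1)) = Mul(1, 1) = 1)
Mul(Mul(14, 16), Function('U')(g)) = Mul(Mul(14, 16), 1) = Mul(224, 1) = 224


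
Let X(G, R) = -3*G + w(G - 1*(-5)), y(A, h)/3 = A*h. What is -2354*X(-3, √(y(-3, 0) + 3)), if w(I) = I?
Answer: -25894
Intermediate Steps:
y(A, h) = 3*A*h (y(A, h) = 3*(A*h) = 3*A*h)
X(G, R) = 5 - 2*G (X(G, R) = -3*G + (G - 1*(-5)) = -3*G + (G + 5) = -3*G + (5 + G) = 5 - 2*G)
-2354*X(-3, √(y(-3, 0) + 3)) = -2354*(5 - 2*(-3)) = -2354*(5 + 6) = -2354*11 = -25894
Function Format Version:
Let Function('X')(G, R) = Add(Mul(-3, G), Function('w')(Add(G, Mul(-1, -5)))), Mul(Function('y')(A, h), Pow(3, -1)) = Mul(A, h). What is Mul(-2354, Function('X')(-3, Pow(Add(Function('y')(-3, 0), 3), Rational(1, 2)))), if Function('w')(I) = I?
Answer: -25894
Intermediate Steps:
Function('y')(A, h) = Mul(3, A, h) (Function('y')(A, h) = Mul(3, Mul(A, h)) = Mul(3, A, h))
Function('X')(G, R) = Add(5, Mul(-2, G)) (Function('X')(G, R) = Add(Mul(-3, G), Add(G, Mul(-1, -5))) = Add(Mul(-3, G), Add(G, 5)) = Add(Mul(-3, G), Add(5, G)) = Add(5, Mul(-2, G)))
Mul(-2354, Function('X')(-3, Pow(Add(Function('y')(-3, 0), 3), Rational(1, 2)))) = Mul(-2354, Add(5, Mul(-2, -3))) = Mul(-2354, Add(5, 6)) = Mul(-2354, 11) = -25894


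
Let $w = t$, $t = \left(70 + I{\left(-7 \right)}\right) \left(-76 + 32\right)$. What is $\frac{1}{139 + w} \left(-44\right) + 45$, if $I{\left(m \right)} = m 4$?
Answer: $\frac{76949}{1709} \approx 45.026$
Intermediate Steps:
$I{\left(m \right)} = 4 m$
$t = -1848$ ($t = \left(70 + 4 \left(-7\right)\right) \left(-76 + 32\right) = \left(70 - 28\right) \left(-44\right) = 42 \left(-44\right) = -1848$)
$w = -1848$
$\frac{1}{139 + w} \left(-44\right) + 45 = \frac{1}{139 - 1848} \left(-44\right) + 45 = \frac{1}{-1709} \left(-44\right) + 45 = \left(- \frac{1}{1709}\right) \left(-44\right) + 45 = \frac{44}{1709} + 45 = \frac{76949}{1709}$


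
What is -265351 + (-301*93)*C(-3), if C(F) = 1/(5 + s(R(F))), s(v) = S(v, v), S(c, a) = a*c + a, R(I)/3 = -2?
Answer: -1330754/5 ≈ -2.6615e+5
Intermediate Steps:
R(I) = -6 (R(I) = 3*(-2) = -6)
S(c, a) = a + a*c
s(v) = v*(1 + v)
C(F) = 1/35 (C(F) = 1/(5 - 6*(1 - 6)) = 1/(5 - 6*(-5)) = 1/(5 + 30) = 1/35)
-265351 + (-301*93)*C(-3) = -265351 - 301*93*(1/35) = -265351 - 27993*1/35 = -265351 - 3999/5 = -1330754/5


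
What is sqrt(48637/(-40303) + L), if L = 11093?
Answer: sqrt(18016752540226)/40303 ≈ 105.32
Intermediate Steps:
sqrt(48637/(-40303) + L) = sqrt(48637/(-40303) + 11093) = sqrt(48637*(-1/40303) + 11093) = sqrt(-48637/40303 + 11093) = sqrt(447032542/40303) = sqrt(18016752540226)/40303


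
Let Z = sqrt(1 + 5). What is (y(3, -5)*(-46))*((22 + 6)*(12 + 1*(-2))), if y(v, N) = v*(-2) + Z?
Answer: 77280 - 12880*sqrt(6) ≈ 45731.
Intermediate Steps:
Z = sqrt(6) ≈ 2.4495
y(v, N) = sqrt(6) - 2*v (y(v, N) = v*(-2) + sqrt(6) = -2*v + sqrt(6) = sqrt(6) - 2*v)
(y(3, -5)*(-46))*((22 + 6)*(12 + 1*(-2))) = ((sqrt(6) - 2*3)*(-46))*((22 + 6)*(12 + 1*(-2))) = ((sqrt(6) - 6)*(-46))*(28*(12 - 2)) = ((-6 + sqrt(6))*(-46))*(28*10) = (276 - 46*sqrt(6))*280 = 77280 - 12880*sqrt(6)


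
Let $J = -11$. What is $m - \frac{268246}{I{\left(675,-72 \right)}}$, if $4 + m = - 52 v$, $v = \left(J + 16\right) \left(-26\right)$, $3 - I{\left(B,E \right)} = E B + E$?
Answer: $\frac{29870914}{4425} \approx 6750.5$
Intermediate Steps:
$I{\left(B,E \right)} = 3 - E - B E$ ($I{\left(B,E \right)} = 3 - \left(E B + E\right) = 3 - \left(B E + E\right) = 3 - \left(E + B E\right) = 3 - E - B E$)
$v = -130$ ($v = \left(-11 + 16\right) \left(-26\right) = 5 \left(-26\right) = -130$)
$m = 6756$ ($m = -4 - -6760 = -4 + 6760 = 6756$)
$m - \frac{268246}{I{\left(675,-72 \right)}} = 6756 - \frac{268246}{3 - -72 - 675 \left(-72\right)} = 6756 - \frac{268246}{3 + 72 + 48600} = 6756 - \frac{268246}{48675} = 6756 - 268246 \cdot \frac{1}{48675} = 6756 - \frac{24386}{4425} = \frac{29870914}{4425}$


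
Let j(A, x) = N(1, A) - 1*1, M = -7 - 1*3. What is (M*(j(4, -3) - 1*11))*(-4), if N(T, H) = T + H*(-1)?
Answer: -600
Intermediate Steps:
N(T, H) = T - H
M = -10 (M = -7 - 3 = -10)
j(A, x) = -A (j(A, x) = (1 - A) - 1*1 = (1 - A) - 1 = -A)
(M*(j(4, -3) - 1*11))*(-4) = -10*(-1*4 - 1*11)*(-4) = -10*(-4 - 11)*(-4) = -10*(-15)*(-4) = 150*(-4) = -600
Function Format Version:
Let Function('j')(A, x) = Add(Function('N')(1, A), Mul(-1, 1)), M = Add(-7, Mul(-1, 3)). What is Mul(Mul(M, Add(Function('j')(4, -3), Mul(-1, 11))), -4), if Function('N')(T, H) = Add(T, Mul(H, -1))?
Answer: -600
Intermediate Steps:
Function('N')(T, H) = Add(T, Mul(-1, H))
M = -10 (M = Add(-7, -3) = -10)
Function('j')(A, x) = Mul(-1, A) (Function('j')(A, x) = Add(Add(1, Mul(-1, A)), Mul(-1, 1)) = Add(Add(1, Mul(-1, A)), -1) = Mul(-1, A))
Mul(Mul(M, Add(Function('j')(4, -3), Mul(-1, 11))), -4) = Mul(Mul(-10, Add(Mul(-1, 4), Mul(-1, 11))), -4) = Mul(Mul(-10, Add(-4, -11)), -4) = Mul(Mul(-10, -15), -4) = Mul(150, -4) = -600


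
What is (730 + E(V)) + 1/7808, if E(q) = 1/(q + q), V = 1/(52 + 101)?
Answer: 6297153/7808 ≈ 806.50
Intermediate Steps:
V = 1/153 ≈ 0.0065359
E(q) = 1/(2*q)
(730 + E(V)) + 1/7808 = (730 + 1/(2*(1/153))) + 1/7808 = (730 + (½)*153) + 1/7808 = (730 + 153/2) + 1/7808 = 1613/2 + 1/7808 = 6297153/7808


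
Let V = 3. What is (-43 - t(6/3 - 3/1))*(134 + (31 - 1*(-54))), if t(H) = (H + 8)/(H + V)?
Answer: -20367/2 ≈ -10184.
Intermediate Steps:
t(H) = (8 + H)/(3 + H) (t(H) = (H + 8)/(H + 3) = (8 + H)/(3 + H))
(-43 - t(6/3 - 3/1))*(134 + (31 - 1*(-54))) = (-43 - (8 + (6/3 - 3/1))/(3 + (6/3 - 3/1)))*(134 + (31 - 1*(-54))) = (-43 - (8 + (6*(⅓) - 3*1))/(3 + (6*(⅓) - 3*1)))*(134 + (31 + 54)) = (-43 - (8 + (2 - 3))/(3 + (2 - 3)))*(134 + 85) = (-43 - (8 - 1)/(3 - 1))*219 = (-43 - 7/2)*219 = -93/2*219 = -20367/2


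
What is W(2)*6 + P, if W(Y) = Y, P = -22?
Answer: -10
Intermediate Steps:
W(2)*6 + P = 2*6 - 22 = 12 - 22 = -10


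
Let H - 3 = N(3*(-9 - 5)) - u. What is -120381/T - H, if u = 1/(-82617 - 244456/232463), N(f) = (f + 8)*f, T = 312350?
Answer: -8586711770413498387/5998881693668450 ≈ -1431.4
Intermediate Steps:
N(f) = f*(8 + f) (N(f) = (8 + f)*f = f*(8 + f))
u = -232463/19205640127 (u = 1/(-82617 - 244456*1/232463) = 1/(-82617 - 244456/232463) = 1/(-19205640127/232463) = -232463/19205640127 ≈ -1.2104e-5)
H = 27483271254200/19205640127 (H = 3 + ((3*(-9 - 5))*(8 + 3*(-9 - 5)) - 1*(-232463/19205640127)) = 3 + ((3*(-14))*(8 + 3*(-14)) + 232463/19205640127) = 3 + (-42*(8 - 42) + 232463/19205640127) = 3 + (-42*(-34) + 232463/19205640127) = 3 + (1428 + 232463/19205640127) = 3 + 27425654333819/19205640127 = 27483271254200/19205640127 ≈ 1431.0)
-120381/T - H = -120381/312350 - 1*27483271254200/19205640127 = -120381*1/312350 - 27483271254200/19205640127 = -120381/312350 - 27483271254200/19205640127 = -8586711770413498387/5998881693668450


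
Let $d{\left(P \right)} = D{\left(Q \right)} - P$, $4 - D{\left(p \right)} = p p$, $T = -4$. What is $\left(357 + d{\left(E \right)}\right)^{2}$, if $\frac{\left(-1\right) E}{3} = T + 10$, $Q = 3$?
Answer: $136900$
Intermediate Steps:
$E = -18$ ($E = - 3 \left(-4 + 10\right) = \left(-3\right) 6 = -18$)
$D{\left(p \right)} = 4 - p^{2}$ ($D{\left(p \right)} = 4 - p p = 4 - p^{2}$)
$d{\left(P \right)} = -5 - P$ ($d{\left(P \right)} = \left(4 - 3^{2}\right) - P = \left(4 - 9\right) - P = -5 - P$)
$\left(357 + d{\left(E \right)}\right)^{2} = \left(357 - -13\right)^{2} = \left(357 + \left(-5 + 18\right)\right)^{2} = \left(357 + 13\right)^{2} = 370^{2} = 136900$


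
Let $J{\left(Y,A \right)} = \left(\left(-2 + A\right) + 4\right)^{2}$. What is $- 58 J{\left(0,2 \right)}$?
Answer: $-928$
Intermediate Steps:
$J{\left(Y,A \right)} = \left(2 + A\right)^{2}$
$- 58 J{\left(0,2 \right)} = - 58 \left(2 + 2\right)^{2} = - 58 \cdot 4^{2} = \left(-58\right) 16 = -928$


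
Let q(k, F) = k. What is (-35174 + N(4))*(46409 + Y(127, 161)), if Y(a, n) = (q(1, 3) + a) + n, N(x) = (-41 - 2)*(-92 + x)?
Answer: -1465850220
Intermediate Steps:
N(x) = 3956 - 43*x (N(x) = -43*(-92 + x) = 3956 - 43*x)
Y(a, n) = 1 + a + n (Y(a, n) = (1 + a) + n = 1 + a + n)
(-35174 + N(4))*(46409 + Y(127, 161)) = (-35174 + (3956 - 43*4))*(46409 + (1 + 127 + 161)) = (-35174 + (3956 - 172))*(46409 + 289) = (-35174 + 3784)*46698 = -31390*46698 = -1465850220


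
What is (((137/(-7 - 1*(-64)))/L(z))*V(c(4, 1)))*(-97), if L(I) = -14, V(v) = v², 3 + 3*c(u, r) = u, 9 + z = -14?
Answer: 13289/7182 ≈ 1.8503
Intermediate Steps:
z = -23 (z = -9 - 14 = -23)
c(u, r) = -1 + u/3
(((137/(-7 - 1*(-64)))/L(z))*V(c(4, 1)))*(-97) = (((137/(-7 - 1*(-64)))/(-14))*(-1 + (⅓)*4)²)*(-97) = (((137/(-7 + 64))*(-1/14))*(-1 + 4/3)²)*(-97) = (((137/57)*(-1/14))*(⅓)²)*(-97) = (((137*(1/57))*(-1/14))*(⅑))*(-97) = (((137/57)*(-1/14))*(⅑))*(-97) = -137/798*⅑*(-97) = -137/7182*(-97) = 13289/7182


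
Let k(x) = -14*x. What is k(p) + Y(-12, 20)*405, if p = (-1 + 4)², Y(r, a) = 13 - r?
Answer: 9999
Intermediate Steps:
p = 9 (p = 3² = 9)
k(p) + Y(-12, 20)*405 = -14*9 + (13 - 1*(-12))*405 = -126 + (13 + 12)*405 = -126 + 25*405 = -126 + 10125 = 9999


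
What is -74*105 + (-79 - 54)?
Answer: -7903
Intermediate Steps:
-74*105 + (-79 - 54) = -7770 - 133 = -7903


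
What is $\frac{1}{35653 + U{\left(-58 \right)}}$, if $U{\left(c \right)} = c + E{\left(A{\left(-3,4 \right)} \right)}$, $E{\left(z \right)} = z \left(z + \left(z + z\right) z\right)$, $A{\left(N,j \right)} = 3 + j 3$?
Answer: $\frac{1}{42570} \approx 2.3491 \cdot 10^{-5}$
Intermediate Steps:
$A{\left(N,j \right)} = 3 + 3 j$
$E{\left(z \right)} = z \left(z + 2 z^{2}\right)$ ($E{\left(z \right)} = z \left(z + 2 z z\right) = z \left(z + 2 z^{2}\right)$)
$U{\left(c \right)} = 6975 + c$ ($U{\left(c \right)} = c + \left(3 + 3 \cdot 4\right)^{2} \left(1 + 2 \left(3 + 3 \cdot 4\right)\right) = c + \left(3 + 12\right)^{2} \left(1 + 2 \left(3 + 12\right)\right) = c + 15^{2} \left(1 + 2 \cdot 15\right) = c + 225 \left(1 + 30\right) = c + 225 \cdot 31 = c + 6975 = 6975 + c$)
$\frac{1}{35653 + U{\left(-58 \right)}} = \frac{1}{35653 + \left(6975 - 58\right)} = \frac{1}{35653 + 6917} = \frac{1}{42570}$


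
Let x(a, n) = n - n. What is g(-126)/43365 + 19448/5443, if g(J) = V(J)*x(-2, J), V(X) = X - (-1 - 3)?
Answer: 19448/5443 ≈ 3.5730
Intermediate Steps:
x(a, n) = 0
V(X) = 4 + X (V(X) = X - 1*(-4) = X + 4 = 4 + X)
g(J) = 0 (g(J) = (4 + J)*0 = 0)
g(-126)/43365 + 19448/5443 = 0/43365 + 19448/5443 = 0*(1/43365) + 19448*(1/5443) = 0 + 19448/5443 = 19448/5443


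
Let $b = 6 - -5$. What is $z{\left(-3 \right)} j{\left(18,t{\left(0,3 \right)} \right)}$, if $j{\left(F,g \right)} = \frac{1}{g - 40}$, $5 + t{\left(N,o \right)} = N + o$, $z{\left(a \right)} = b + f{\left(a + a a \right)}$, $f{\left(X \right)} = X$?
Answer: $- \frac{17}{42} \approx -0.40476$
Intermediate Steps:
$b = 11$ ($b = 6 + 5 = 11$)
$z{\left(a \right)} = 11 + a + a^{2}$ ($z{\left(a \right)} = 11 + \left(a + a a\right) = 11 + \left(a + a^{2}\right) = 11 + a + a^{2}$)
$t{\left(N,o \right)} = -5 + N + o$ ($t{\left(N,o \right)} = -5 + \left(N + o\right) = -5 + N + o$)
$j{\left(F,g \right)} = \frac{1}{-40 + g}$
$z{\left(-3 \right)} j{\left(18,t{\left(0,3 \right)} \right)} = \frac{11 - 3 \left(1 - 3\right)}{-40 + \left(-5 + 0 + 3\right)} = \frac{11 - -6}{-40 - 2} = \frac{11 + 6}{-42} = 17 \left(- \frac{1}{42}\right) = - \frac{17}{42}$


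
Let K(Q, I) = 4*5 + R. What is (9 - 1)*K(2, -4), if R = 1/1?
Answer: 168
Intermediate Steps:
R = 1
K(Q, I) = 21 (K(Q, I) = 4*5 + 1 = 20 + 1 = 21)
(9 - 1)*K(2, -4) = (9 - 1)*21 = 8*21 = 168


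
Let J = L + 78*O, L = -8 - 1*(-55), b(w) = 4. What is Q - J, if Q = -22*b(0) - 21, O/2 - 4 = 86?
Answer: -14196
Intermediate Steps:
O = 180 (O = 8 + 2*86 = 8 + 172 = 180)
L = 47 (L = -8 + 55 = 47)
Q = -109 (Q = -22*4 - 21 = -88 - 21 = -109)
J = 14087 (J = 47 + 78*180 = 47 + 14040 = 14087)
Q - J = -109 - 1*14087 = -109 - 14087 = -14196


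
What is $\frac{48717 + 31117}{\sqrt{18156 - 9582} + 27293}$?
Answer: $\frac{2178909362}{744899275} - \frac{79834 \sqrt{8574}}{744899275} \approx 2.9152$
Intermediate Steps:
$\frac{48717 + 31117}{\sqrt{18156 - 9582} + 27293} = \frac{79834}{\sqrt{8574} + 27293} = \frac{79834}{27293 + \sqrt{8574}}$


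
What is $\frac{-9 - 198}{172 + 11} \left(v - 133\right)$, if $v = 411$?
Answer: $- \frac{19182}{61} \approx -314.46$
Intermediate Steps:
$\frac{-9 - 198}{172 + 11} \left(v - 133\right) = \frac{-9 - 198}{172 + 11} \left(411 - 133\right) = - \frac{207}{183} \cdot 278 = \left(-207\right) \frac{1}{183} \cdot 278 = \left(- \frac{69}{61}\right) 278 = - \frac{19182}{61}$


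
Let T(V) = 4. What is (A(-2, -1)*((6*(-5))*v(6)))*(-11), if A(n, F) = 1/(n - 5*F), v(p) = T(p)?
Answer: 440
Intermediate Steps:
v(p) = 4
(A(-2, -1)*((6*(-5))*v(6)))*(-11) = (((6*(-5))*4)/(-2 - 5*(-1)))*(-11) = ((-30*4)/(-2 + 5))*(-11) = (-120/3)*(-11) = ((⅓)*(-120))*(-11) = -40*(-11) = 440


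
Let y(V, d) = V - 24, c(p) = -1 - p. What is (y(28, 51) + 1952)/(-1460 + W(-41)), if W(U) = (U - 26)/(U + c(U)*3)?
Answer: -51508/38469 ≈ -1.3389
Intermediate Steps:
y(V, d) = -24 + V
W(U) = (-26 + U)/(-3 - 2*U) (W(U) = (U - 26)/(U + (-1 - U)*3) = (-26 + U)/(U + (-3 - 3*U)) = (-26 + U)/(-3 - 2*U))
(y(28, 51) + 1952)/(-1460 + W(-41)) = ((-24 + 28) + 1952)/(-1460 + (26 - 1*(-41))/(3 + 2*(-41))) = (4 + 1952)/(-1460 + (26 + 41)/(3 - 82)) = 1956/(-1460 + 67/(-79)) = 1956/(-1460 - 1/79*67) = 1956/(-1460 - 67/79) = 1956/(-115407/79) = 1956*(-79/115407) = -51508/38469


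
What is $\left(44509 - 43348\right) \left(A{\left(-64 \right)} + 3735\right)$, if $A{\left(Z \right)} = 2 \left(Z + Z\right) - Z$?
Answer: $4113423$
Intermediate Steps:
$A{\left(Z \right)} = 3 Z$ ($A{\left(Z \right)} = 2 \cdot 2 Z - Z = 4 Z - Z = 3 Z$)
$\left(44509 - 43348\right) \left(A{\left(-64 \right)} + 3735\right) = \left(44509 - 43348\right) \left(3 \left(-64\right) + 3735\right) = 1161 \left(-192 + 3735\right) = 1161 \cdot 3543 = 4113423$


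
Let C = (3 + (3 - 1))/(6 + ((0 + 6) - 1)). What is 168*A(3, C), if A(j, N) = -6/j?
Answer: -336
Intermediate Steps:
C = 5/11 (C = (3 + 2)/(6 + (6 - 1)) = 5/(6 + 5) = 5/11 ≈ 0.45455)
168*A(3, C) = 168*(-6/3) = 168*(-6*⅓) = 168*(-2) = -336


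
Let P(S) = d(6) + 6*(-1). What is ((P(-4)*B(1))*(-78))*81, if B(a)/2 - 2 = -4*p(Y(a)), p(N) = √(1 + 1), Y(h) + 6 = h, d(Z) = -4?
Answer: 252720 - 505440*√2 ≈ -4.6208e+5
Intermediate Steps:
Y(h) = -6 + h
p(N) = √2
B(a) = 4 - 8*√2 (B(a) = 4 + 2*(-4*√2) = 4 - 8*√2)
P(S) = -10 (P(S) = -4 + 6*(-1) = -4 - 6 = -10)
((P(-4)*B(1))*(-78))*81 = (-10*(4 - 8*√2)*(-78))*81 = ((-40 + 80*√2)*(-78))*81 = (3120 - 6240*√2)*81 = 252720 - 505440*√2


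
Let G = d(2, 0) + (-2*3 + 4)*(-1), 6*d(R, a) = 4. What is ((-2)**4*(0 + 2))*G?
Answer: 256/3 ≈ 85.333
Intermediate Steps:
d(R, a) = 2/3 (d(R, a) = (1/6)*4 = 2/3)
G = 8/3 (G = 2/3 + (-2*3 + 4)*(-1) = 2/3 + (-6 + 4)*(-1) = 2/3 - 2*(-1) = 2/3 + 2 = 8/3 ≈ 2.6667)
((-2)**4*(0 + 2))*G = ((-2)**4*(0 + 2))*(8/3) = (16*2)*(8/3) = 32*(8/3) = 256/3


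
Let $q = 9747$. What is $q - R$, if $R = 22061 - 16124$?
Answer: $3810$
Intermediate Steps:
$R = 5937$ ($R = 22061 - 16124 = 5937$)
$q - R = 9747 - 5937 = 3810$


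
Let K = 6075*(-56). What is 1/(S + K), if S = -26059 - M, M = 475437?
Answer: -1/841696 ≈ -1.1881e-6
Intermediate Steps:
K = -340200
S = -501496 (S = -26059 - 1*475437 = -26059 - 475437 = -501496)
1/(S + K) = 1/(-501496 - 340200) = 1/(-841696) = -1/841696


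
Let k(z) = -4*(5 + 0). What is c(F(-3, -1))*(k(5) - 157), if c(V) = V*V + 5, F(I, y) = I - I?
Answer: -885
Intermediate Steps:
F(I, y) = 0
k(z) = -20 (k(z) = -4*5 = -20)
c(V) = 5 + V**2 (c(V) = V**2 + 5 = 5 + V**2)
c(F(-3, -1))*(k(5) - 157) = (5 + 0**2)*(-20 - 157) = (5 + 0)*(-177) = 5*(-177) = -885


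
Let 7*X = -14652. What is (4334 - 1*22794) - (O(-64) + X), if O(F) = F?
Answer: -114120/7 ≈ -16303.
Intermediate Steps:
X = -14652/7 (X = (1/7)*(-14652) = -14652/7 ≈ -2093.1)
(4334 - 1*22794) - (O(-64) + X) = (4334 - 1*22794) - (-64 - 14652/7) = (4334 - 22794) - 1*(-15100/7) = -18460 + 15100/7 = -114120/7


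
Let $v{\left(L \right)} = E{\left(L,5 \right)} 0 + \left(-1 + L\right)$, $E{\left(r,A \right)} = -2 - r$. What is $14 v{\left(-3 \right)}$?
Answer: $-56$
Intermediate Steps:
$v{\left(L \right)} = -1 + L$ ($v{\left(L \right)} = \left(-2 - L\right) 0 + \left(-1 + L\right) = 0 + \left(-1 + L\right) = -1 + L$)
$14 v{\left(-3 \right)} = 14 \left(-1 - 3\right) = 14 \left(-4\right) = -56$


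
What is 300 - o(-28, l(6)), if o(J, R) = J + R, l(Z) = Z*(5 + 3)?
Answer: 280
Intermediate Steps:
l(Z) = 8*Z (l(Z) = Z*8 = 8*Z)
300 - o(-28, l(6)) = 300 - (-28 + 8*6) = 300 - (-28 + 48) = 300 - 1*20 = 300 - 20 = 280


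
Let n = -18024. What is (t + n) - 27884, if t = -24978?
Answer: -70886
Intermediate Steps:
(t + n) - 27884 = (-24978 - 18024) - 27884 = -43002 - 27884 = -70886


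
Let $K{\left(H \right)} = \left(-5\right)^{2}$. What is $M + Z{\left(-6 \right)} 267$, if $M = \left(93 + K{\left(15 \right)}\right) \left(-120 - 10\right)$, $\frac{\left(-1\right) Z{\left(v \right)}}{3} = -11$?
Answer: $-6529$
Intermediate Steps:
$K{\left(H \right)} = 25$
$Z{\left(v \right)} = 33$ ($Z{\left(v \right)} = \left(-3\right) \left(-11\right) = 33$)
$M = -15340$ ($M = \left(93 + 25\right) \left(-120 - 10\right) = 118 \left(-130\right) = -15340$)
$M + Z{\left(-6 \right)} 267 = -15340 + 33 \cdot 267 = -15340 + 8811 = -6529$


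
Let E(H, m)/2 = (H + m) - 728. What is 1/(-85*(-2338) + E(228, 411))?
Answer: 1/198552 ≈ 5.0365e-6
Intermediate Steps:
E(H, m) = -1456 + 2*H + 2*m (E(H, m) = 2*((H + m) - 728) = 2*(-728 + H + m) = -1456 + 2*H + 2*m)
1/(-85*(-2338) + E(228, 411)) = 1/(-85*(-2338) + (-1456 + 2*228 + 2*411)) = 1/(198730 + (-1456 + 456 + 822)) = 1/(198730 - 178) = 1/198552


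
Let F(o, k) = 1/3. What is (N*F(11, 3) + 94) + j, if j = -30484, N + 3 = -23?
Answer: -91196/3 ≈ -30399.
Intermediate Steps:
F(o, k) = ⅓
N = -26 (N = -3 - 23 = -26)
(N*F(11, 3) + 94) + j = (-26*⅓ + 94) - 30484 = (-26/3 + 94) - 30484 = 256/3 - 30484 = -91196/3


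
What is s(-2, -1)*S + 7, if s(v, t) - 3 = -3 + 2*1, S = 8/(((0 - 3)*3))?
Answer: 47/9 ≈ 5.2222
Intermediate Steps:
S = -8/9 (S = 8/((-3*3)) = 8/(-9) = 8*(-1/9) = -8/9 ≈ -0.88889)
s(v, t) = 2 (s(v, t) = 3 + (-3 + 2*1) = 3 + (-3 + 2) = 3 - 1 = 2)
s(-2, -1)*S + 7 = 2*(-8/9) + 7 = -16/9 + 7 = 47/9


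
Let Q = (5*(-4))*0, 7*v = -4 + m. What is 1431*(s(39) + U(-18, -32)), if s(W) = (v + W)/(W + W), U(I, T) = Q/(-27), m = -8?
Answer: 124497/182 ≈ 684.05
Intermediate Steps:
v = -12/7 (v = (-4 - 8)/7 = (⅐)*(-12) = -12/7 ≈ -1.7143)
Q = 0 (Q = -20*0 = 0)
U(I, T) = 0 (U(I, T) = 0/(-27) = 0*(-1/27) = 0)
s(W) = (-12/7 + W)/(2*W) (s(W) = (-12/7 + W)/(W + W) = (-12/7 + W)/((2*W)) = (-12/7 + W)*(1/(2*W)) = (-12/7 + W)/(2*W))
1431*(s(39) + U(-18, -32)) = 1431*((1/14)*(-12 + 7*39)/39 + 0) = 1431*((1/14)*(1/39)*(-12 + 273) + 0) = 1431*((1/14)*(1/39)*261 + 0) = 1431*(87/182 + 0) = 1431*(87/182) = 124497/182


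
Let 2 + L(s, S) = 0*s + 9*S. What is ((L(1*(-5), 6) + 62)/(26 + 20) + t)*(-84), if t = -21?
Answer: 35784/23 ≈ 1555.8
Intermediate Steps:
L(s, S) = -2 + 9*S (L(s, S) = -2 + (0*s + 9*S) = -2 + (0 + 9*S) = -2 + 9*S)
((L(1*(-5), 6) + 62)/(26 + 20) + t)*(-84) = (((-2 + 9*6) + 62)/(26 + 20) - 21)*(-84) = (((-2 + 54) + 62)/46 - 21)*(-84) = ((52 + 62)*(1/46) - 21)*(-84) = (114*(1/46) - 21)*(-84) = (57/23 - 21)*(-84) = -426/23*(-84) = 35784/23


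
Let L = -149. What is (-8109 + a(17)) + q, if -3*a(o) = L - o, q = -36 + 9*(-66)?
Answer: -26051/3 ≈ -8683.7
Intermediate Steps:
q = -630 (q = -36 - 594 = -630)
a(o) = 149/3 + o/3 (a(o) = -(-149 - o)/3 = 149/3 + o/3)
(-8109 + a(17)) + q = (-8109 + (149/3 + (1/3)*17)) - 630 = (-8109 + (149/3 + 17/3)) - 630 = (-8109 + 166/3) - 630 = -24161/3 - 630 = -26051/3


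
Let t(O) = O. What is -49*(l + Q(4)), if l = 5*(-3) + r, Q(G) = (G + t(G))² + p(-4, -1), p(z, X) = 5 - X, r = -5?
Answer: -2450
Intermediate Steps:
Q(G) = 6 + 4*G² (Q(G) = (G + G)² + (5 - 1*(-1)) = (2*G)² + (5 + 1) = 4*G² + 6 = 6 + 4*G²)
l = -20 (l = 5*(-3) - 5 = -15 - 5 = -20)
-49*(l + Q(4)) = -49*(-20 + (6 + 4*4²)) = -49*(-20 + (6 + 4*16)) = -49*(-20 + (6 + 64)) = -49*(-20 + 70) = -49*50 = -2450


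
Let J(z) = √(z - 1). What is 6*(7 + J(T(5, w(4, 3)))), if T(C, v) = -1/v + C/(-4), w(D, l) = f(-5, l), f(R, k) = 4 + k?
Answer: 42 + 3*I*√469/7 ≈ 42.0 + 9.2813*I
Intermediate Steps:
w(D, l) = 4 + l
T(C, v) = -1/v - C/4 (T(C, v) = -1/v + C*(-¼) = -1/v - C/4)
J(z) = √(-1 + z)
6*(7 + J(T(5, w(4, 3)))) = 6*(7 + √(-1 + (-1/(4 + 3) - ¼*5))) = 6*(7 + √(-1 + (-1/7 - 5/4))) = 6*(7 + √(-1 + (-1*⅐ - 5/4))) = 6*(7 + √(-1 + (-⅐ - 5/4))) = 6*(7 + √(-1 - 39/28)) = 6*(7 + √(-67/28)) = 6*(7 + I*√469/14) = 42 + 3*I*√469/7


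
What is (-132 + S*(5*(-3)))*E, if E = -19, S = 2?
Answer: 3078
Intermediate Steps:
(-132 + S*(5*(-3)))*E = (-132 + 2*(5*(-3)))*(-19) = (-132 + 2*(-15))*(-19) = (-132 - 30)*(-19) = -162*(-19) = 3078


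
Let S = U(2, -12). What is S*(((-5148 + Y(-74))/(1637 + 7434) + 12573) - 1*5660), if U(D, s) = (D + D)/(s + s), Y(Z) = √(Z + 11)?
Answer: -62702675/54426 - I*√7/18142 ≈ -1152.1 - 0.00014584*I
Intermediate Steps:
Y(Z) = √(11 + Z)
U(D, s) = D/s (U(D, s) = (2*D)/((2*s)) = (2*D)*(1/(2*s)) = D/s)
S = -⅙ (S = 2/(-12) = 2*(-1/12) = -⅙ ≈ -0.16667)
S*(((-5148 + Y(-74))/(1637 + 7434) + 12573) - 1*5660) = -(((-5148 + √(11 - 74))/(1637 + 7434) + 12573) - 1*5660)/6 = -(((-5148 + √(-63))/9071 + 12573) - 5660)/6 = -(((-5148 + 3*I*√7)*(1/9071) + 12573) - 5660)/6 = -(((-5148/9071 + 3*I*√7/9071) + 12573) - 5660)/6 = -((114044535/9071 + 3*I*√7/9071) - 5660)/6 = -(62702675/9071 + 3*I*√7/9071)/6 = -62702675/54426 - I*√7/18142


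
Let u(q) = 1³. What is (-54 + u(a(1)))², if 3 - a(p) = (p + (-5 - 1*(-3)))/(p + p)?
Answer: 2809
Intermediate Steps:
a(p) = 3 - (-2 + p)/(2*p) (a(p) = 3 - (p + (-5 - 1*(-3)))/(p + p) = 3 - (p + (-5 + 3))/(2*p) = 3 - (p - 2)*1/(2*p) = 3 - (-2 + p)*1/(2*p) = 3 - (-2 + p)/(2*p))
u(q) = 1
(-54 + u(a(1)))² = (-54 + 1)² = (-53)² = 2809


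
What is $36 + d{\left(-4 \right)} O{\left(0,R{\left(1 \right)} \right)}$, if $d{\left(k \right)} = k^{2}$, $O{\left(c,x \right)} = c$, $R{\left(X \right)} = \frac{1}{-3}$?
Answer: $36$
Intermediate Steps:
$R{\left(X \right)} = - \frac{1}{3}$
$36 + d{\left(-4 \right)} O{\left(0,R{\left(1 \right)} \right)} = 36 + \left(-4\right)^{2} \cdot 0 = 36 + 16 \cdot 0 = 36 + 0 = 36$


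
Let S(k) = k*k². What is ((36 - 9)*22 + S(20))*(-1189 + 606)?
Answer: -5010302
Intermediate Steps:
S(k) = k³
((36 - 9)*22 + S(20))*(-1189 + 606) = ((36 - 9)*22 + 20³)*(-1189 + 606) = (27*22 + 8000)*(-583) = (594 + 8000)*(-583) = 8594*(-583) = -5010302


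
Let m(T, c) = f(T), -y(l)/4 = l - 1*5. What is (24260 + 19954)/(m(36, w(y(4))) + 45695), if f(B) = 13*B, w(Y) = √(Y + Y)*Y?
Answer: 44214/46163 ≈ 0.95778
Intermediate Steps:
y(l) = 20 - 4*l (y(l) = -4*(l - 1*5) = -4*(l - 5) = -4*(-5 + l) = 20 - 4*l)
w(Y) = √2*Y^(3/2) (w(Y) = √(2*Y)*Y = (√2*√Y)*Y = √2*Y^(3/2))
m(T, c) = 13*T
(24260 + 19954)/(m(36, w(y(4))) + 45695) = (24260 + 19954)/(13*36 + 45695) = 44214/(468 + 45695) = 44214/46163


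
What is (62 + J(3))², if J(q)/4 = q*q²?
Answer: 28900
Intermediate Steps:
J(q) = 4*q³ (J(q) = 4*(q*q²) = 4*q³)
(62 + J(3))² = (62 + 4*3³)² = (62 + 4*27)² = (62 + 108)² = 170² = 28900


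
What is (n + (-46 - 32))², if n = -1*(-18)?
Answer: 3600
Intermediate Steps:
n = 18
(n + (-46 - 32))² = (18 + (-46 - 32))² = (18 - 78)² = (-60)² = 3600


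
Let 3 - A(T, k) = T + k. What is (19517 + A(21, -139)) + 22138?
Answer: 41776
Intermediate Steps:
A(T, k) = 3 - T - k (A(T, k) = 3 - (T + k) = 3 + (-T - k) = 3 - T - k)
(19517 + A(21, -139)) + 22138 = (19517 + (3 - 1*21 - 1*(-139))) + 22138 = (19517 + (3 - 21 + 139)) + 22138 = (19517 + 121) + 22138 = 19638 + 22138 = 41776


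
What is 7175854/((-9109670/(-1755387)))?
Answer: 6298200412749/4554835 ≈ 1.3828e+6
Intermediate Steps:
7175854/((-9109670/(-1755387))) = 7175854/((-9109670*(-1/1755387))) = 7175854/(9109670/1755387) = 7175854*(1755387/9109670) = 6298200412749/4554835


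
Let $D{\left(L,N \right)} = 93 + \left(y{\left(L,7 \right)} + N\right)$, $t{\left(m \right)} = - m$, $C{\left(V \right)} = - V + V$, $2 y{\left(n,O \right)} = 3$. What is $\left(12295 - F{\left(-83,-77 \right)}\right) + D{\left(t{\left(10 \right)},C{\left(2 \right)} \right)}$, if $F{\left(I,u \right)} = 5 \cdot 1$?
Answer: $\frac{24769}{2} \approx 12385.0$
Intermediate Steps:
$F{\left(I,u \right)} = 5$
$y{\left(n,O \right)} = \frac{3}{2}$ ($y{\left(n,O \right)} = \frac{1}{2} \cdot 3 = \frac{3}{2}$)
$C{\left(V \right)} = 0$
$D{\left(L,N \right)} = \frac{189}{2} + N$ ($D{\left(L,N \right)} = 93 + \left(\frac{3}{2} + N\right) = \frac{189}{2} + N$)
$\left(12295 - F{\left(-83,-77 \right)}\right) + D{\left(t{\left(10 \right)},C{\left(2 \right)} \right)} = \left(12295 - 5\right) + \left(\frac{189}{2} + 0\right) = \left(12295 - 5\right) + \frac{189}{2} = 12290 + \frac{189}{2} = \frac{24769}{2}$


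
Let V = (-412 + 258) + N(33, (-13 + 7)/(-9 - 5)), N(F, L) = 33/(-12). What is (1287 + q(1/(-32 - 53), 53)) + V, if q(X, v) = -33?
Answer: 4389/4 ≈ 1097.3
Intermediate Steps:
N(F, L) = -11/4 (N(F, L) = 33*(-1/12) = -11/4)
V = -627/4 (V = (-412 + 258) - 11/4 = -154 - 11/4 = -627/4 ≈ -156.75)
(1287 + q(1/(-32 - 53), 53)) + V = (1287 - 33) - 627/4 = 1254 - 627/4 = 4389/4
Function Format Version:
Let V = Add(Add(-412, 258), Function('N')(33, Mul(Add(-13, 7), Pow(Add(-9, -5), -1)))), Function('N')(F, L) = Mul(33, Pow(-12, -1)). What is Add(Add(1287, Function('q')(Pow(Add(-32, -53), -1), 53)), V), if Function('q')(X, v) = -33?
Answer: Rational(4389, 4) ≈ 1097.3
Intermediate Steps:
Function('N')(F, L) = Rational(-11, 4) (Function('N')(F, L) = Mul(33, Rational(-1, 12)) = Rational(-11, 4))
V = Rational(-627, 4) (V = Add(Add(-412, 258), Rational(-11, 4)) = Add(-154, Rational(-11, 4)) = Rational(-627, 4) ≈ -156.75)
Add(Add(1287, Function('q')(Pow(Add(-32, -53), -1), 53)), V) = Add(Add(1287, -33), Rational(-627, 4)) = Add(1254, Rational(-627, 4)) = Rational(4389, 4)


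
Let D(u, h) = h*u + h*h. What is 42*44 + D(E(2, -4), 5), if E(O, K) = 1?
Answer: 1878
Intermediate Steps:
D(u, h) = h**2 + h*u (D(u, h) = h*u + h**2 = h**2 + h*u)
42*44 + D(E(2, -4), 5) = 42*44 + 5*(5 + 1) = 1848 + 5*6 = 1848 + 30 = 1878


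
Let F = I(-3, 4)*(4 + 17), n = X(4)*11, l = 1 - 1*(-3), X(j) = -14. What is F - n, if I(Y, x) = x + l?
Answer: 322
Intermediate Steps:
l = 4 (l = 1 + 3 = 4)
I(Y, x) = 4 + x (I(Y, x) = x + 4 = 4 + x)
n = -154 (n = -14*11 = -154)
F = 168 (F = (4 + 4)*(4 + 17) = 8*21 = 168)
F - n = 168 - 1*(-154) = 168 + 154 = 322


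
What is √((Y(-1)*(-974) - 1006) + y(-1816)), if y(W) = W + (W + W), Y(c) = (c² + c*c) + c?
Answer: 2*I*√1857 ≈ 86.186*I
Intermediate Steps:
Y(c) = c + 2*c² (Y(c) = (c² + c²) + c = 2*c² + c = c + 2*c²)
y(W) = 3*W (y(W) = W + 2*W = 3*W)
√((Y(-1)*(-974) - 1006) + y(-1816)) = √((-(1 + 2*(-1))*(-974) - 1006) + 3*(-1816)) = √((-(1 - 2)*(-974) - 1006) - 5448) = √((-1*(-1)*(-974) - 1006) - 5448) = √((1*(-974) - 1006) - 5448) = √((-974 - 1006) - 5448) = √(-1980 - 5448) = √(-7428) = 2*I*√1857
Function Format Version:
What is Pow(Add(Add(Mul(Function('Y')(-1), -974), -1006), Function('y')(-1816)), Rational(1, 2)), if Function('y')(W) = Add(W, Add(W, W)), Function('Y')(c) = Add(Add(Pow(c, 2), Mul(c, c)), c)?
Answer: Mul(2, I, Pow(1857, Rational(1, 2))) ≈ Mul(86.186, I)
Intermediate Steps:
Function('Y')(c) = Add(c, Mul(2, Pow(c, 2))) (Function('Y')(c) = Add(Add(Pow(c, 2), Pow(c, 2)), c) = Add(Mul(2, Pow(c, 2)), c) = Add(c, Mul(2, Pow(c, 2))))
Function('y')(W) = Mul(3, W) (Function('y')(W) = Add(W, Mul(2, W)) = Mul(3, W))
Pow(Add(Add(Mul(Function('Y')(-1), -974), -1006), Function('y')(-1816)), Rational(1, 2)) = Pow(Add(Add(Mul(Mul(-1, Add(1, Mul(2, -1))), -974), -1006), Mul(3, -1816)), Rational(1, 2)) = Pow(Add(Add(Mul(Mul(-1, Add(1, -2)), -974), -1006), -5448), Rational(1, 2)) = Pow(Add(Add(Mul(Mul(-1, -1), -974), -1006), -5448), Rational(1, 2)) = Pow(Add(Add(Mul(1, -974), -1006), -5448), Rational(1, 2)) = Pow(Add(Add(-974, -1006), -5448), Rational(1, 2)) = Pow(Add(-1980, -5448), Rational(1, 2)) = Pow(-7428, Rational(1, 2)) = Mul(2, I, Pow(1857, Rational(1, 2)))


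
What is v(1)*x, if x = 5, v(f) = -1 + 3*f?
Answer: 10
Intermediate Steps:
v(1)*x = (-1 + 3*1)*5 = (-1 + 3)*5 = 2*5 = 10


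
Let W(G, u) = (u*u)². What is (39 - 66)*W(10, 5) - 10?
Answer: -16885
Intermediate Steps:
W(G, u) = u⁴ (W(G, u) = (u²)² = u⁴)
(39 - 66)*W(10, 5) - 10 = (39 - 66)*5⁴ - 10 = -27*625 - 10 = -16875 - 10 = -16885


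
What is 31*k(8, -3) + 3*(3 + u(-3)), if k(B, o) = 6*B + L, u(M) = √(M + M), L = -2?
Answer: 1435 + 3*I*√6 ≈ 1435.0 + 7.3485*I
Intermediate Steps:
u(M) = √2*√M (u(M) = √(2*M) = √2*√M)
k(B, o) = -2 + 6*B (k(B, o) = 6*B - 2 = -2 + 6*B)
31*k(8, -3) + 3*(3 + u(-3)) = 31*(-2 + 6*8) + 3*(3 + √2*√(-3)) = 31*(-2 + 48) + 3*(3 + √2*(I*√3)) = 31*46 + 3*(3 + I*√6) = 1426 + (9 + 3*I*√6) = 1435 + 3*I*√6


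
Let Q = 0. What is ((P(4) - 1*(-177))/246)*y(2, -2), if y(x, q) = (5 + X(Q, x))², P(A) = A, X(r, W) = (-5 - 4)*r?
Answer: 4525/246 ≈ 18.394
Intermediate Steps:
X(r, W) = -9*r
y(x, q) = 25 (y(x, q) = (5 - 9*0)² = (5 + 0)² = 5² = 25)
((P(4) - 1*(-177))/246)*y(2, -2) = ((4 - 1*(-177))/246)*25 = ((4 + 177)*(1/246))*25 = (181*(1/246))*25 = (181/246)*25 = 4525/246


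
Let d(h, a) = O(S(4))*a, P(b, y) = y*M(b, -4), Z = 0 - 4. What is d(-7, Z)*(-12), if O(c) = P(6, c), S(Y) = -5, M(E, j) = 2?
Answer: -480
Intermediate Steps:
Z = -4
P(b, y) = 2*y (P(b, y) = y*2 = 2*y)
O(c) = 2*c
d(h, a) = -10*a (d(h, a) = (2*(-5))*a = -10*a)
d(-7, Z)*(-12) = -10*(-4)*(-12) = 40*(-12) = -480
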